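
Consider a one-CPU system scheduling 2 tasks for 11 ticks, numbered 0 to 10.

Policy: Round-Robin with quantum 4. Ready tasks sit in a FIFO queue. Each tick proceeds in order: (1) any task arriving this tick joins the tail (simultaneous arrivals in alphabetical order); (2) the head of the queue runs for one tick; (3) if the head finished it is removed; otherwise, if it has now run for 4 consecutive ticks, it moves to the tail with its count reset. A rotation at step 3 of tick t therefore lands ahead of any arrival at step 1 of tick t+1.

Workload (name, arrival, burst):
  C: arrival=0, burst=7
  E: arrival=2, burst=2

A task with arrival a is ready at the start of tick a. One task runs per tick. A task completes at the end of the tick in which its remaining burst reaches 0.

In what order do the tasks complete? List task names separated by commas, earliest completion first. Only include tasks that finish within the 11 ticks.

t=0: queue=[C] q_used=0 → run C
t=1: queue=[C] q_used=1 → run C
t=2: queue=[C,E] q_used=2 → run C
t=3: queue=[C,E] q_used=3 → run C
t=4: queue=[E,C] q_used=0 → run E
t=5: queue=[E,C] q_used=1 → run E
t=6: queue=[C] q_used=0 → run C
t=7: queue=[C] q_used=1 → run C
t=8: queue=[C] q_used=2 → run C
t=9: (idle)
t=10: (idle)

completion order = E, C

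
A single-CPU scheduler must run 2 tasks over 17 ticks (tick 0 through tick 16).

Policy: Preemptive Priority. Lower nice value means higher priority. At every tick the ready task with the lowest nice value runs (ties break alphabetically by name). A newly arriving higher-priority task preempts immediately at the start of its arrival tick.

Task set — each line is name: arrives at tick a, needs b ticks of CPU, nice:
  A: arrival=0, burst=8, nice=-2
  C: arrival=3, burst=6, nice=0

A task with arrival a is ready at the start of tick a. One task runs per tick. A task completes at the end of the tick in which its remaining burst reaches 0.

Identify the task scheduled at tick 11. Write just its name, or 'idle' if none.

running at tick 11 = C

t=0: ready={A} → run A
t=1: ready={A} → run A
t=2: ready={A} → run A
t=3: ready={A,C} → run A
t=4: ready={A,C} → run A
t=5: ready={A,C} → run A
t=6: ready={A,C} → run A
t=7: ready={A,C} → run A
t=8: ready={C} → run C
t=9: ready={C} → run C
t=10: ready={C} → run C
t=11: ready={C} → run C
t=12: ready={C} → run C
t=13: ready={C} → run C
t=14: (idle)
t=15: (idle)
t=16: (idle)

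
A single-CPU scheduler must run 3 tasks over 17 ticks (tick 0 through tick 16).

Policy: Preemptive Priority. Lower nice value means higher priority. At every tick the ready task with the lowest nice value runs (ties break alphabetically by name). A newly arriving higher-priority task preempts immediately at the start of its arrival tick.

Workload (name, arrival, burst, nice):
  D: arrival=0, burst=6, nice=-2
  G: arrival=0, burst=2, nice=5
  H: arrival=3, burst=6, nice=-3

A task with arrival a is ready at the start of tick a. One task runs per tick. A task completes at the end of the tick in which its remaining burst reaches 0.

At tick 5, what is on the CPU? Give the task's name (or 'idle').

running at tick 5 = H

t=0: ready={D,G} → run D
t=1: ready={D,G} → run D
t=2: ready={D,G} → run D
t=3: ready={D,G,H} → run H
t=4: ready={D,G,H} → run H
t=5: ready={D,G,H} → run H
t=6: ready={D,G,H} → run H
t=7: ready={D,G,H} → run H
t=8: ready={D,G,H} → run H
t=9: ready={D,G} → run D
t=10: ready={D,G} → run D
t=11: ready={D,G} → run D
t=12: ready={G} → run G
t=13: ready={G} → run G
t=14: (idle)
t=15: (idle)
t=16: (idle)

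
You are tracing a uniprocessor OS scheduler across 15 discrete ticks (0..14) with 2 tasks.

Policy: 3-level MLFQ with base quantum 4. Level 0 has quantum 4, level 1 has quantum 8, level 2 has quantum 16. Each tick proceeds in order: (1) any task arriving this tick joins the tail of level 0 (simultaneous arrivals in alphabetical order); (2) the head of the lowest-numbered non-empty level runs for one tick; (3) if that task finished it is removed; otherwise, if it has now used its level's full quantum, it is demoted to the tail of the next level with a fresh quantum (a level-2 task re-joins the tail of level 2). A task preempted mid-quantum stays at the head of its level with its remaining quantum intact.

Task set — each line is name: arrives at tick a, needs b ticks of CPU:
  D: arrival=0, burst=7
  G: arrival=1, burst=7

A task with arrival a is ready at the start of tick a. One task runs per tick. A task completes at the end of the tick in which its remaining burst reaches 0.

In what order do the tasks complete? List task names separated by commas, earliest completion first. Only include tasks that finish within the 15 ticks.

completion order = D, G

t=0: L0/L1/L2 = D/-/- → run D
t=1: L0/L1/L2 = DG/-/- → run D
t=2: L0/L1/L2 = DG/-/- → run D
t=3: L0/L1/L2 = DG/-/- → run D
t=4: L0/L1/L2 = G/D/- → run G
t=5: L0/L1/L2 = G/D/- → run G
t=6: L0/L1/L2 = G/D/- → run G
t=7: L0/L1/L2 = G/D/- → run G
t=8: L0/L1/L2 = -/DG/- → run D
t=9: L0/L1/L2 = -/DG/- → run D
t=10: L0/L1/L2 = -/DG/- → run D
t=11: L0/L1/L2 = -/G/- → run G
t=12: L0/L1/L2 = -/G/- → run G
t=13: L0/L1/L2 = -/G/- → run G
t=14: (idle)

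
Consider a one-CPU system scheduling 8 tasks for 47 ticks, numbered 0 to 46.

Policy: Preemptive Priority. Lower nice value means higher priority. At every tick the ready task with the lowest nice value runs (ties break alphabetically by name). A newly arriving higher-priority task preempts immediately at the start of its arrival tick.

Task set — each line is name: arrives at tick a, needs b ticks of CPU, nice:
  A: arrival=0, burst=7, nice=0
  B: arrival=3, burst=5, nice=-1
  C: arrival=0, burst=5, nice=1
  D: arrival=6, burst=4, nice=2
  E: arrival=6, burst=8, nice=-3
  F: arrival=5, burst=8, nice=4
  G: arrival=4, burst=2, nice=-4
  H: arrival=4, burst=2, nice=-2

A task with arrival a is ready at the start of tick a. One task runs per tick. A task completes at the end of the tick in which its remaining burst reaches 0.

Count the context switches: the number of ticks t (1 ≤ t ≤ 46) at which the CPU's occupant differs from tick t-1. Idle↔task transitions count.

t=0: ready={A,C} → run A
t=1: ready={A,C} → run A
t=2: ready={A,C} → run A
t=3: ready={A,B,C} → run B
t=4: ready={A,B,C,G,H} → run G
t=5: ready={A,B,C,F,G,H} → run G
t=6: ready={A,B,C,D,E,F,H} → run E
t=7: ready={A,B,C,D,E,F,H} → run E
t=8: ready={A,B,C,D,E,F,H} → run E
t=9: ready={A,B,C,D,E,F,H} → run E
t=10: ready={A,B,C,D,E,F,H} → run E
t=11: ready={A,B,C,D,E,F,H} → run E
t=12: ready={A,B,C,D,E,F,H} → run E
t=13: ready={A,B,C,D,E,F,H} → run E
t=14: ready={A,B,C,D,F,H} → run H
t=15: ready={A,B,C,D,F,H} → run H
t=16: ready={A,B,C,D,F} → run B
t=17: ready={A,B,C,D,F} → run B
t=18: ready={A,B,C,D,F} → run B
t=19: ready={A,B,C,D,F} → run B
t=20: ready={A,C,D,F} → run A
t=21: ready={A,C,D,F} → run A
t=22: ready={A,C,D,F} → run A
t=23: ready={A,C,D,F} → run A
t=24: ready={C,D,F} → run C
t=25: ready={C,D,F} → run C
t=26: ready={C,D,F} → run C
t=27: ready={C,D,F} → run C
t=28: ready={C,D,F} → run C
t=29: ready={D,F} → run D
t=30: ready={D,F} → run D
t=31: ready={D,F} → run D
t=32: ready={D,F} → run D
t=33: ready={F} → run F
t=34: ready={F} → run F
t=35: ready={F} → run F
t=36: ready={F} → run F
t=37: ready={F} → run F
t=38: ready={F} → run F
t=39: ready={F} → run F
t=40: ready={F} → run F
t=41: (idle)
t=42: (idle)
t=43: (idle)
t=44: (idle)
t=45: (idle)
t=46: (idle)

context switches = 10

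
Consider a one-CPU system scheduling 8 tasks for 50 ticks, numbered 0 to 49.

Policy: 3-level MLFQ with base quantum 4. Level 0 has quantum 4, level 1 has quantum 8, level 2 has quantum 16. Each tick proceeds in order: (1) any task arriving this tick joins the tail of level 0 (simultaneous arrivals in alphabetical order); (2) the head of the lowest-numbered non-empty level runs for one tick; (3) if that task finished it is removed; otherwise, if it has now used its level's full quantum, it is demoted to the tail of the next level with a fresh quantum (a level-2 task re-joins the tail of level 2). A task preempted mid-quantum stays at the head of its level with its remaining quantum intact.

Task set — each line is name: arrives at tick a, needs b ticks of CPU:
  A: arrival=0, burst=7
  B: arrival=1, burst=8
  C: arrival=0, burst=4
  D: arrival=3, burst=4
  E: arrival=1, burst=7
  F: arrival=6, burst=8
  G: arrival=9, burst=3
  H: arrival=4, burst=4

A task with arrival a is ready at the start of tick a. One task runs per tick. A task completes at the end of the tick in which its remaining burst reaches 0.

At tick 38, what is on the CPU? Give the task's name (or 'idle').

running at tick 38 = E

t=0: L0/L1/L2 = AC/-/- → run A
t=1: L0/L1/L2 = ACBE/-/- → run A
t=2: L0/L1/L2 = ACBE/-/- → run A
t=3: L0/L1/L2 = ACBED/-/- → run A
t=4: L0/L1/L2 = CBEDH/A/- → run C
t=5: L0/L1/L2 = CBEDH/A/- → run C
t=6: L0/L1/L2 = CBEDHF/A/- → run C
t=7: L0/L1/L2 = CBEDHF/A/- → run C
t=8: L0/L1/L2 = BEDHF/A/- → run B
t=9: L0/L1/L2 = BEDHFG/A/- → run B
t=10: L0/L1/L2 = BEDHFG/A/- → run B
t=11: L0/L1/L2 = BEDHFG/A/- → run B
t=12: L0/L1/L2 = EDHFG/AB/- → run E
t=13: L0/L1/L2 = EDHFG/AB/- → run E
t=14: L0/L1/L2 = EDHFG/AB/- → run E
t=15: L0/L1/L2 = EDHFG/AB/- → run E
t=16: L0/L1/L2 = DHFG/ABE/- → run D
t=17: L0/L1/L2 = DHFG/ABE/- → run D
t=18: L0/L1/L2 = DHFG/ABE/- → run D
t=19: L0/L1/L2 = DHFG/ABE/- → run D
t=20: L0/L1/L2 = HFG/ABE/- → run H
t=21: L0/L1/L2 = HFG/ABE/- → run H
t=22: L0/L1/L2 = HFG/ABE/- → run H
t=23: L0/L1/L2 = HFG/ABE/- → run H
t=24: L0/L1/L2 = FG/ABE/- → run F
t=25: L0/L1/L2 = FG/ABE/- → run F
t=26: L0/L1/L2 = FG/ABE/- → run F
t=27: L0/L1/L2 = FG/ABE/- → run F
t=28: L0/L1/L2 = G/ABEF/- → run G
t=29: L0/L1/L2 = G/ABEF/- → run G
t=30: L0/L1/L2 = G/ABEF/- → run G
t=31: L0/L1/L2 = -/ABEF/- → run A
t=32: L0/L1/L2 = -/ABEF/- → run A
t=33: L0/L1/L2 = -/ABEF/- → run A
t=34: L0/L1/L2 = -/BEF/- → run B
t=35: L0/L1/L2 = -/BEF/- → run B
t=36: L0/L1/L2 = -/BEF/- → run B
t=37: L0/L1/L2 = -/BEF/- → run B
t=38: L0/L1/L2 = -/EF/- → run E
t=39: L0/L1/L2 = -/EF/- → run E
t=40: L0/L1/L2 = -/EF/- → run E
t=41: L0/L1/L2 = -/F/- → run F
t=42: L0/L1/L2 = -/F/- → run F
t=43: L0/L1/L2 = -/F/- → run F
t=44: L0/L1/L2 = -/F/- → run F
t=45: (idle)
t=46: (idle)
t=47: (idle)
t=48: (idle)
t=49: (idle)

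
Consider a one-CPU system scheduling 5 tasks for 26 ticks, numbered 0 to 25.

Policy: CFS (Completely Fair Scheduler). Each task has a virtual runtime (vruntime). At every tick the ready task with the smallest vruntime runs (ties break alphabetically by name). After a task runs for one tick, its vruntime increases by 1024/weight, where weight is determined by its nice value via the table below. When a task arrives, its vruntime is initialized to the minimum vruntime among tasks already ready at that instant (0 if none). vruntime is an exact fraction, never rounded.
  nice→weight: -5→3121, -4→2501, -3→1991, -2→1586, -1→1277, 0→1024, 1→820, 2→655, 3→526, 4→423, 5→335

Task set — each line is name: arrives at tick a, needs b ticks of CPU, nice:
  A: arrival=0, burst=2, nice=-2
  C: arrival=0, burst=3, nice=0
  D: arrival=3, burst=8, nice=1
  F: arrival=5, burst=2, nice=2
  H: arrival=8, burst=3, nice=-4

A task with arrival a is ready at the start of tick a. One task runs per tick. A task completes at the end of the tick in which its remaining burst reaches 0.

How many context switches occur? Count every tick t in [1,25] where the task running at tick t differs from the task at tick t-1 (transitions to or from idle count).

t=0: vr[A=0 C=0] → run A
t=1: vr[A=512/793 C=0] → run C
t=2: vr[A=512/793 C=1] → run A
t=3: vr[C=1 D=1] → run C
t=4: vr[C=2 D=1] → run D
t=5: vr[C=2 D=461/205 F=2] → run C
t=6: vr[D=461/205 F=2] → run F
t=7: vr[D=461/205 F=2334/655] → run D
t=8: vr[D=717/205 F=2334/655 H=717/205] → run D
t=9: vr[D=973/205 F=2334/655 H=717/205] → run H
t=10: vr[D=973/205 F=2334/655 H=48857/12505] → run F
t=11: vr[D=973/205 H=48857/12505] → run H
t=12: vr[D=973/205 H=53977/12505] → run H
t=13: vr[D=973/205] → run D
t=14: vr[D=1229/205] → run D
t=15: vr[D=297/41] → run D
t=16: vr[D=1741/205] → run D
t=17: vr[D=1997/205] → run D
t=18: (idle)
t=19: (idle)
t=20: (idle)
t=21: (idle)
t=22: (idle)
t=23: (idle)
t=24: (idle)
t=25: (idle)

context switches = 12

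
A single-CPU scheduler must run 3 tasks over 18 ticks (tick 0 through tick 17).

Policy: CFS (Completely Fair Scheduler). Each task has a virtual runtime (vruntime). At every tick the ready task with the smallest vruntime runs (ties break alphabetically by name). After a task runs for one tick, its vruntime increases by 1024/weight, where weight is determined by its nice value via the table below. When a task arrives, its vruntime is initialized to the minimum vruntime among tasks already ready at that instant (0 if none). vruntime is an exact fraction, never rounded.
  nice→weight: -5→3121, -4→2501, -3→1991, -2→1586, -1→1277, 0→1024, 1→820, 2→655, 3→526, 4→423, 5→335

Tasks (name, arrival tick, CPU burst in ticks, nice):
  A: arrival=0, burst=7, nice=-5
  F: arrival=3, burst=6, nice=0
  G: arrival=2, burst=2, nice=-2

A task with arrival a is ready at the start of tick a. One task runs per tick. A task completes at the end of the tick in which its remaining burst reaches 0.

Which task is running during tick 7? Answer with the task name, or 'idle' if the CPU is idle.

running at tick 7 = A

t=0: vr[A=0] → run A
t=1: vr[A=1024/3121] → run A
t=2: vr[A=2048/3121 G=2048/3121] → run A
t=3: vr[A=3072/3121 F=2048/3121 G=2048/3121] → run F
t=4: vr[A=3072/3121 F=5169/3121 G=2048/3121] → run G
t=5: vr[A=3072/3121 F=5169/3121 G=3222016/2474953] → run A
t=6: vr[A=4096/3121 F=5169/3121 G=3222016/2474953] → run G
t=7: vr[A=4096/3121 F=5169/3121] → run A
t=8: vr[A=5120/3121 F=5169/3121] → run A
t=9: vr[A=6144/3121 F=5169/3121] → run F
t=10: vr[A=6144/3121 F=8290/3121] → run A
t=11: vr[F=8290/3121] → run F
t=12: vr[F=11411/3121] → run F
t=13: vr[F=14532/3121] → run F
t=14: vr[F=17653/3121] → run F
t=15: (idle)
t=16: (idle)
t=17: (idle)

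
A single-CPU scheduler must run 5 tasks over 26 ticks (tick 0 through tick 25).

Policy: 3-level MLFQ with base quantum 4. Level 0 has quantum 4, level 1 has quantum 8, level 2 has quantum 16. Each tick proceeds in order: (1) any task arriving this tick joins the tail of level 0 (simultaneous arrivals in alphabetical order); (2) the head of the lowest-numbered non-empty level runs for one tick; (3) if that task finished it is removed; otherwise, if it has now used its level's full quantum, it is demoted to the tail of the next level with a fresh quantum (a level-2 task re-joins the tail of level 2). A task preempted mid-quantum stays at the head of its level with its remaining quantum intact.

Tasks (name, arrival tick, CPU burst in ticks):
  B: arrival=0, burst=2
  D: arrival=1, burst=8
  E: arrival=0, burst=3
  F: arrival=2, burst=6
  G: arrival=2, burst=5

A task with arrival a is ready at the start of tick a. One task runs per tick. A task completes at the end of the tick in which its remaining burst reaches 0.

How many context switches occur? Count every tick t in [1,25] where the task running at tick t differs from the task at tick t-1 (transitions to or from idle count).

context switches = 8

t=0: L0/L1/L2 = BE/-/- → run B
t=1: L0/L1/L2 = BED/-/- → run B
t=2: L0/L1/L2 = EDFG/-/- → run E
t=3: L0/L1/L2 = EDFG/-/- → run E
t=4: L0/L1/L2 = EDFG/-/- → run E
t=5: L0/L1/L2 = DFG/-/- → run D
t=6: L0/L1/L2 = DFG/-/- → run D
t=7: L0/L1/L2 = DFG/-/- → run D
t=8: L0/L1/L2 = DFG/-/- → run D
t=9: L0/L1/L2 = FG/D/- → run F
t=10: L0/L1/L2 = FG/D/- → run F
t=11: L0/L1/L2 = FG/D/- → run F
t=12: L0/L1/L2 = FG/D/- → run F
t=13: L0/L1/L2 = G/DF/- → run G
t=14: L0/L1/L2 = G/DF/- → run G
t=15: L0/L1/L2 = G/DF/- → run G
t=16: L0/L1/L2 = G/DF/- → run G
t=17: L0/L1/L2 = -/DFG/- → run D
t=18: L0/L1/L2 = -/DFG/- → run D
t=19: L0/L1/L2 = -/DFG/- → run D
t=20: L0/L1/L2 = -/DFG/- → run D
t=21: L0/L1/L2 = -/FG/- → run F
t=22: L0/L1/L2 = -/FG/- → run F
t=23: L0/L1/L2 = -/G/- → run G
t=24: (idle)
t=25: (idle)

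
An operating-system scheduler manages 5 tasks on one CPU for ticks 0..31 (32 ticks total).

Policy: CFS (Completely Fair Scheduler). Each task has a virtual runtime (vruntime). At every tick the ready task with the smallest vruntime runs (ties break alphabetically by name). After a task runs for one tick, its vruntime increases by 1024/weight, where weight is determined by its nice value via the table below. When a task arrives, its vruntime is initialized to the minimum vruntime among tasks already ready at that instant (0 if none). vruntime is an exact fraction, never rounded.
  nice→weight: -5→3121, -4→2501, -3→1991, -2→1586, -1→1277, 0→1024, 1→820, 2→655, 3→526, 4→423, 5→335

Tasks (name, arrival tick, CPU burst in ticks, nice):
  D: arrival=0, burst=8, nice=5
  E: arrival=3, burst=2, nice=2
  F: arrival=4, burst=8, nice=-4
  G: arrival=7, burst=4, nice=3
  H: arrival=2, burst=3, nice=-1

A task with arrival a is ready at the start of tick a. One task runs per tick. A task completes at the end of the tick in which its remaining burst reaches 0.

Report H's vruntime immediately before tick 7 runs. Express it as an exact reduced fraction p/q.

t=0: vr[D=0] → run D
t=1: vr[D=1024/335] → run D
t=2: vr[D=2048/335 H=2048/335] → run D
t=3: vr[D=3072/335 E=2048/335 H=2048/335] → run E
t=4: vr[D=3072/335 E=336896/43885 F=2048/335 H=2048/335] → run F
t=5: vr[D=3072/335 E=336896/43885 F=5465088/837835 H=2048/335] → run H
t=6: vr[D=3072/335 E=336896/43885 F=5465088/837835 H=2958336/427795] → run F
t=7: vr[D=3072/335 E=336896/43885 F=5808128/837835 G=2958336/427795 H=2958336/427795] → run G
t=8: vr[D=3072/335 E=336896/43885 F=5808128/837835 G=997073408/112510085 H=2958336/427795] → run H
t=9: vr[D=3072/335 E=336896/43885 F=5808128/837835 G=997073408/112510085 H=3301376/427795] → run F
t=10: vr[D=3072/335 E=336896/43885 F=6151168/837835 G=997073408/112510085 H=3301376/427795] → run F
t=11: vr[D=3072/335 E=336896/43885 F=6494208/837835 G=997073408/112510085 H=3301376/427795] → run E
t=12: vr[D=3072/335 F=6494208/837835 G=997073408/112510085 H=3301376/427795] → run H
t=13: vr[D=3072/335 F=6494208/837835 G=997073408/112510085] → run F
t=14: vr[D=3072/335 F=6837248/837835 G=997073408/112510085] → run F
t=15: vr[D=3072/335 F=7180288/837835 G=997073408/112510085] → run F
t=16: vr[D=3072/335 F=7523328/837835 G=997073408/112510085] → run G
t=17: vr[D=3072/335 F=7523328/837835 G=1216104448/112510085] → run F
t=18: vr[D=3072/335 G=1216104448/112510085] → run D
t=19: vr[D=4096/335 G=1216104448/112510085] → run G
t=20: vr[D=4096/335 G=1435135488/112510085] → run D
t=21: vr[D=1024/67 G=1435135488/112510085] → run G
t=22: vr[D=1024/67] → run D
t=23: vr[D=6144/335] → run D
t=24: vr[D=7168/335] → run D
t=25: (idle)
t=26: (idle)
t=27: (idle)
t=28: (idle)
t=29: (idle)
t=30: (idle)
t=31: (idle)

vruntime(H, start of tick 7) = 2958336/427795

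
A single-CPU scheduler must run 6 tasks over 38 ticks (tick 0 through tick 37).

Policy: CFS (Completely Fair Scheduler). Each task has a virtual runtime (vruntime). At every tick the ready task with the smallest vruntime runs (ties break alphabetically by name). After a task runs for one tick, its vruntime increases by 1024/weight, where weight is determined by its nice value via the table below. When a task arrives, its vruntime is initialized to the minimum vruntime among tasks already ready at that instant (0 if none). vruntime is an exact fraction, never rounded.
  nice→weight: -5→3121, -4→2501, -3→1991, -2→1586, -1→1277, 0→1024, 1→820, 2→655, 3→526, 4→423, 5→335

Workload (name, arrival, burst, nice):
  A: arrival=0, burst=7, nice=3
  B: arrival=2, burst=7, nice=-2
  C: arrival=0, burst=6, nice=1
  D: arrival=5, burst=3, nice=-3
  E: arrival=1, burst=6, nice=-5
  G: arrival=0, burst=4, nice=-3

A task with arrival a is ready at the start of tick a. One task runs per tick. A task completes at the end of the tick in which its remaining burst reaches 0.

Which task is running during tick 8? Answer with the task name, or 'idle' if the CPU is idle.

t=0: vr[A=0 C=0 G=0] → run A
t=1: vr[A=512/263 C=0 E=0 G=0] → run C
t=2: vr[A=512/263 B=0 C=256/205 E=0 G=0] → run B
t=3: vr[A=512/263 B=512/793 C=256/205 E=0 G=0] → run E
t=4: vr[A=512/263 B=512/793 C=256/205 E=1024/3121 G=0] → run G
t=5: vr[A=512/263 B=512/793 C=256/205 D=1024/3121 E=1024/3121 G=1024/1991] → run D
t=6: vr[A=512/263 B=512/793 C=256/205 D=5234688/6213911 E=1024/3121 G=1024/1991] → run E
t=7: vr[A=512/263 B=512/793 C=256/205 D=5234688/6213911 E=2048/3121 G=1024/1991] → run G
t=8: vr[A=512/263 B=512/793 C=256/205 D=5234688/6213911 E=2048/3121 G=2048/1991] → run B
t=9: vr[A=512/263 B=1024/793 C=256/205 D=5234688/6213911 E=2048/3121 G=2048/1991] → run E
t=10: vr[A=512/263 B=1024/793 C=256/205 D=5234688/6213911 E=3072/3121 G=2048/1991] → run D
t=11: vr[A=512/263 B=1024/793 C=256/205 D=8430592/6213911 E=3072/3121 G=2048/1991] → run E
t=12: vr[A=512/263 B=1024/793 C=256/205 D=8430592/6213911 E=4096/3121 G=2048/1991] → run G
t=13: vr[A=512/263 B=1024/793 C=256/205 D=8430592/6213911 E=4096/3121 G=3072/1991] → run C
t=14: vr[A=512/263 B=1024/793 C=512/205 D=8430592/6213911 E=4096/3121 G=3072/1991] → run B
t=15: vr[A=512/263 B=1536/793 C=512/205 D=8430592/6213911 E=4096/3121 G=3072/1991] → run E
t=16: vr[A=512/263 B=1536/793 C=512/205 D=8430592/6213911 E=5120/3121 G=3072/1991] → run D
t=17: vr[A=512/263 B=1536/793 C=512/205 E=5120/3121 G=3072/1991] → run G
t=18: vr[A=512/263 B=1536/793 C=512/205 E=5120/3121] → run E
t=19: vr[A=512/263 B=1536/793 C=512/205] → run B
t=20: vr[A=512/263 B=2048/793 C=512/205] → run A
t=21: vr[A=1024/263 B=2048/793 C=512/205] → run C
t=22: vr[A=1024/263 B=2048/793 C=768/205] → run B
t=23: vr[A=1024/263 B=2560/793 C=768/205] → run B
t=24: vr[A=1024/263 B=3072/793 C=768/205] → run C
t=25: vr[A=1024/263 B=3072/793 C=1024/205] → run B
t=26: vr[A=1024/263 C=1024/205] → run A
t=27: vr[A=1536/263 C=1024/205] → run C
t=28: vr[A=1536/263 C=256/41] → run A
t=29: vr[A=2048/263 C=256/41] → run C
t=30: vr[A=2048/263] → run A
t=31: vr[A=2560/263] → run A
t=32: vr[A=3072/263] → run A
t=33: (idle)
t=34: (idle)
t=35: (idle)
t=36: (idle)
t=37: (idle)

running at tick 8 = B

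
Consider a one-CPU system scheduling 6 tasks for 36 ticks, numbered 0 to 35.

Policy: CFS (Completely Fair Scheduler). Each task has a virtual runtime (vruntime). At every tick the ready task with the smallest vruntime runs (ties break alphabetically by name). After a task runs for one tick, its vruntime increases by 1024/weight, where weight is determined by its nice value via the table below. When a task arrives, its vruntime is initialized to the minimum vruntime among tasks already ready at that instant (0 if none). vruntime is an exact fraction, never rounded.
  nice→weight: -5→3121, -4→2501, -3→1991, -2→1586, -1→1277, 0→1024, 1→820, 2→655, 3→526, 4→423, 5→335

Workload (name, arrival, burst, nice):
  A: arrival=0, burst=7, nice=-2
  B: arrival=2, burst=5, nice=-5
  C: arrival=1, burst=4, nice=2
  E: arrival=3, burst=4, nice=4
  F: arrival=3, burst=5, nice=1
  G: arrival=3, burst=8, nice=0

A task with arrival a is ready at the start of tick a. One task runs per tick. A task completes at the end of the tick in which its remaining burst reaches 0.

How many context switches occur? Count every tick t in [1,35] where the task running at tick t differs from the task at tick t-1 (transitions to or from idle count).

context switches = 29

t=0: vr[A=0] → run A
t=1: vr[A=512/793 C=512/793] → run A
t=2: vr[A=1024/793 B=512/793 C=512/793] → run B
t=3: vr[A=1024/793 B=2409984/2474953 C=512/793 E=512/793 F=512/793 G=512/793] → run C
t=4: vr[A=1024/793 B=2409984/2474953 C=1147392/519415 E=512/793 F=512/793 G=512/793] → run E
t=5: vr[A=1024/793 B=2409984/2474953 C=1147392/519415 E=1028608/335439 F=512/793 G=512/793] → run F
t=6: vr[A=1024/793 B=2409984/2474953 C=1147392/519415 E=1028608/335439 F=307968/162565 G=512/793] → run G
t=7: vr[A=1024/793 B=2409984/2474953 C=1147392/519415 E=1028608/335439 F=307968/162565 G=1305/793] → run B
t=8: vr[A=1024/793 B=3222016/2474953 C=1147392/519415 E=1028608/335439 F=307968/162565 G=1305/793] → run A
t=9: vr[A=1536/793 B=3222016/2474953 C=1147392/519415 E=1028608/335439 F=307968/162565 G=1305/793] → run B
t=10: vr[A=1536/793 B=4034048/2474953 C=1147392/519415 E=1028608/335439 F=307968/162565 G=1305/793] → run B
t=11: vr[A=1536/793 B=4846080/2474953 C=1147392/519415 E=1028608/335439 F=307968/162565 G=1305/793] → run G
t=12: vr[A=1536/793 B=4846080/2474953 C=1147392/519415 E=1028608/335439 F=307968/162565 G=2098/793] → run F
t=13: vr[A=1536/793 B=4846080/2474953 C=1147392/519415 E=1028608/335439 F=510976/162565 G=2098/793] → run A
t=14: vr[A=2048/793 B=4846080/2474953 C=1147392/519415 E=1028608/335439 F=510976/162565 G=2098/793] → run B
t=15: vr[A=2048/793 C=1147392/519415 E=1028608/335439 F=510976/162565 G=2098/793] → run C
t=16: vr[A=2048/793 C=1959424/519415 E=1028608/335439 F=510976/162565 G=2098/793] → run A
t=17: vr[A=2560/793 C=1959424/519415 E=1028608/335439 F=510976/162565 G=2098/793] → run G
t=18: vr[A=2560/793 C=1959424/519415 E=1028608/335439 F=510976/162565 G=2891/793] → run E
t=19: vr[A=2560/793 C=1959424/519415 E=1840640/335439 F=510976/162565 G=2891/793] → run F
t=20: vr[A=2560/793 C=1959424/519415 E=1840640/335439 F=713984/162565 G=2891/793] → run A
t=21: vr[A=3072/793 C=1959424/519415 E=1840640/335439 F=713984/162565 G=2891/793] → run G
t=22: vr[A=3072/793 C=1959424/519415 E=1840640/335439 F=713984/162565 G=3684/793] → run C
t=23: vr[A=3072/793 C=2771456/519415 E=1840640/335439 F=713984/162565 G=3684/793] → run A
t=24: vr[C=2771456/519415 E=1840640/335439 F=713984/162565 G=3684/793] → run F
t=25: vr[C=2771456/519415 E=1840640/335439 F=916992/162565 G=3684/793] → run G
t=26: vr[C=2771456/519415 E=1840640/335439 F=916992/162565 G=4477/793] → run C
t=27: vr[E=1840640/335439 F=916992/162565 G=4477/793] → run E
t=28: vr[E=884224/111813 F=916992/162565 G=4477/793] → run F
t=29: vr[E=884224/111813 G=4477/793] → run G
t=30: vr[E=884224/111813 G=5270/793] → run G
t=31: vr[E=884224/111813 G=6063/793] → run G
t=32: vr[E=884224/111813] → run E
t=33: (idle)
t=34: (idle)
t=35: (idle)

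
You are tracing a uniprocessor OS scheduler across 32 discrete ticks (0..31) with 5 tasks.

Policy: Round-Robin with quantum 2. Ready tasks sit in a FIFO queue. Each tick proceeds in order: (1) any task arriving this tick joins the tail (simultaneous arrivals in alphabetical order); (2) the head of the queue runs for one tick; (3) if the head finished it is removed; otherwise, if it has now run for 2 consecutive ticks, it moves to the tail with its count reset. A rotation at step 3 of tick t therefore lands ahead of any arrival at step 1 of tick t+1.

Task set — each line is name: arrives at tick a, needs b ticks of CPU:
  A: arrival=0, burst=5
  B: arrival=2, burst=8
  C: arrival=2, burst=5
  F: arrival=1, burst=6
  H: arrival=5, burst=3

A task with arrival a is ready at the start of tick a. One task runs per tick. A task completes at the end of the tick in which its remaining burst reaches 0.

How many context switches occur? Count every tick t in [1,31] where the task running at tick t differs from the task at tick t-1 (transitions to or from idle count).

context switches = 15

t=0: queue=[A] q_used=0 → run A
t=1: queue=[A,F] q_used=1 → run A
t=2: queue=[F,A,B,C] q_used=0 → run F
t=3: queue=[F,A,B,C] q_used=1 → run F
t=4: queue=[A,B,C,F] q_used=0 → run A
t=5: queue=[A,B,C,F,H] q_used=1 → run A
t=6: queue=[B,C,F,H,A] q_used=0 → run B
t=7: queue=[B,C,F,H,A] q_used=1 → run B
t=8: queue=[C,F,H,A,B] q_used=0 → run C
t=9: queue=[C,F,H,A,B] q_used=1 → run C
t=10: queue=[F,H,A,B,C] q_used=0 → run F
t=11: queue=[F,H,A,B,C] q_used=1 → run F
t=12: queue=[H,A,B,C,F] q_used=0 → run H
t=13: queue=[H,A,B,C,F] q_used=1 → run H
t=14: queue=[A,B,C,F,H] q_used=0 → run A
t=15: queue=[B,C,F,H] q_used=0 → run B
t=16: queue=[B,C,F,H] q_used=1 → run B
t=17: queue=[C,F,H,B] q_used=0 → run C
t=18: queue=[C,F,H,B] q_used=1 → run C
t=19: queue=[F,H,B,C] q_used=0 → run F
t=20: queue=[F,H,B,C] q_used=1 → run F
t=21: queue=[H,B,C] q_used=0 → run H
t=22: queue=[B,C] q_used=0 → run B
t=23: queue=[B,C] q_used=1 → run B
t=24: queue=[C,B] q_used=0 → run C
t=25: queue=[B] q_used=0 → run B
t=26: queue=[B] q_used=1 → run B
t=27: (idle)
t=28: (idle)
t=29: (idle)
t=30: (idle)
t=31: (idle)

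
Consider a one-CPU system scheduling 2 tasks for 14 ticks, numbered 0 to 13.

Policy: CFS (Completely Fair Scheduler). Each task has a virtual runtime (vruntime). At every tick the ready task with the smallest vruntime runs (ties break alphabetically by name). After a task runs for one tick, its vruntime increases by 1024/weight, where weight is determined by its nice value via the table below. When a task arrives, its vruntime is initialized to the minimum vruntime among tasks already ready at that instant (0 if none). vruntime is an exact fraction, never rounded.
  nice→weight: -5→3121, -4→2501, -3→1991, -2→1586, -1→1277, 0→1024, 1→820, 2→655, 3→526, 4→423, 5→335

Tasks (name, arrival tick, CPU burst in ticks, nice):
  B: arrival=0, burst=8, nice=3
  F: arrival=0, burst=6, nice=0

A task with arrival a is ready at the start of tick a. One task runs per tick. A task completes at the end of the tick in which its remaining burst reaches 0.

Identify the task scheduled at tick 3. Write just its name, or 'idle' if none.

t=0: vr[B=0 F=0] → run B
t=1: vr[B=512/263 F=0] → run F
t=2: vr[B=512/263 F=1] → run F
t=3: vr[B=512/263 F=2] → run B
t=4: vr[B=1024/263 F=2] → run F
t=5: vr[B=1024/263 F=3] → run F
t=6: vr[B=1024/263 F=4] → run B
t=7: vr[B=1536/263 F=4] → run F
t=8: vr[B=1536/263 F=5] → run F
t=9: vr[B=1536/263] → run B
t=10: vr[B=2048/263] → run B
t=11: vr[B=2560/263] → run B
t=12: vr[B=3072/263] → run B
t=13: vr[B=3584/263] → run B

running at tick 3 = B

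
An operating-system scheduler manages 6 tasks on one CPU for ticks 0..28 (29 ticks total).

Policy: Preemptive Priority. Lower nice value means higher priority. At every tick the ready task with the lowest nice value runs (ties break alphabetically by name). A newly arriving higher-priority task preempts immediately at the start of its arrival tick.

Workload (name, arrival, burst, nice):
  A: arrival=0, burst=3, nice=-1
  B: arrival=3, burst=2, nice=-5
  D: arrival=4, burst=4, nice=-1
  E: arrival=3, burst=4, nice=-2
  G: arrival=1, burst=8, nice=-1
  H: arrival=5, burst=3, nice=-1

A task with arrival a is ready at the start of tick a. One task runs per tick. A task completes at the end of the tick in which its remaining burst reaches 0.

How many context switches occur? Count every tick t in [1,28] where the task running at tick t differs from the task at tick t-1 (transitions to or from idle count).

t=0: ready={A} → run A
t=1: ready={A,G} → run A
t=2: ready={A,G} → run A
t=3: ready={B,E,G} → run B
t=4: ready={B,D,E,G} → run B
t=5: ready={D,E,G,H} → run E
t=6: ready={D,E,G,H} → run E
t=7: ready={D,E,G,H} → run E
t=8: ready={D,E,G,H} → run E
t=9: ready={D,G,H} → run D
t=10: ready={D,G,H} → run D
t=11: ready={D,G,H} → run D
t=12: ready={D,G,H} → run D
t=13: ready={G,H} → run G
t=14: ready={G,H} → run G
t=15: ready={G,H} → run G
t=16: ready={G,H} → run G
t=17: ready={G,H} → run G
t=18: ready={G,H} → run G
t=19: ready={G,H} → run G
t=20: ready={G,H} → run G
t=21: ready={H} → run H
t=22: ready={H} → run H
t=23: ready={H} → run H
t=24: (idle)
t=25: (idle)
t=26: (idle)
t=27: (idle)
t=28: (idle)

context switches = 6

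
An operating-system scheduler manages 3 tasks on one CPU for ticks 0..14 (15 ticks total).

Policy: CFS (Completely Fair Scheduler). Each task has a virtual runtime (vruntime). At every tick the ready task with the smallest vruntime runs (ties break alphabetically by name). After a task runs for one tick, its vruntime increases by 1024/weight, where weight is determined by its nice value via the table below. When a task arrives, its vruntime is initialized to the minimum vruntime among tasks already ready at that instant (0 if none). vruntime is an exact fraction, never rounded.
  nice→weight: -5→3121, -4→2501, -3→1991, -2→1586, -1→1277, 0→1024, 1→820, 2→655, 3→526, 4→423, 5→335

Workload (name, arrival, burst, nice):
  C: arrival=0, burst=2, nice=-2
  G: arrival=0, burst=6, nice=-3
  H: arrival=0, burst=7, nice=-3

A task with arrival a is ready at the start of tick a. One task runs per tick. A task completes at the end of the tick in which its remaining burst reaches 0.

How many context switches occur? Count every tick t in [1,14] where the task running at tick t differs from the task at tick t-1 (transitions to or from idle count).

context switches = 13

t=0: vr[C=0 G=0 H=0] → run C
t=1: vr[C=512/793 G=0 H=0] → run G
t=2: vr[C=512/793 G=1024/1991 H=0] → run H
t=3: vr[C=512/793 G=1024/1991 H=1024/1991] → run G
t=4: vr[C=512/793 G=2048/1991 H=1024/1991] → run H
t=5: vr[C=512/793 G=2048/1991 H=2048/1991] → run C
t=6: vr[G=2048/1991 H=2048/1991] → run G
t=7: vr[G=3072/1991 H=2048/1991] → run H
t=8: vr[G=3072/1991 H=3072/1991] → run G
t=9: vr[G=4096/1991 H=3072/1991] → run H
t=10: vr[G=4096/1991 H=4096/1991] → run G
t=11: vr[G=5120/1991 H=4096/1991] → run H
t=12: vr[G=5120/1991 H=5120/1991] → run G
t=13: vr[H=5120/1991] → run H
t=14: vr[H=6144/1991] → run H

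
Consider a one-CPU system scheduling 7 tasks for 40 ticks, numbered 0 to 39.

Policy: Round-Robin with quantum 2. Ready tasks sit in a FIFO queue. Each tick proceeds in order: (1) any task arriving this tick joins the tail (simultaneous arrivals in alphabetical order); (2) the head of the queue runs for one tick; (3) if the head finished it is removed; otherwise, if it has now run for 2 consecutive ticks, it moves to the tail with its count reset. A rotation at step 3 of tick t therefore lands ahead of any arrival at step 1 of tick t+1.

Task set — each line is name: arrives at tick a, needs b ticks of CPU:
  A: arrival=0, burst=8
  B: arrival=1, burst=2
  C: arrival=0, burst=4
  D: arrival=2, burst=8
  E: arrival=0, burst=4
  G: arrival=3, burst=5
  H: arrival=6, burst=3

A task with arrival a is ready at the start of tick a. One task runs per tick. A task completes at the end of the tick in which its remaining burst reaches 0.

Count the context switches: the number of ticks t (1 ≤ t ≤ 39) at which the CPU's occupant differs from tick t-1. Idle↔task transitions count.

t=0: queue=[A,C,E] q_used=0 → run A
t=1: queue=[A,C,E,B] q_used=1 → run A
t=2: queue=[C,E,B,A,D] q_used=0 → run C
t=3: queue=[C,E,B,A,D,G] q_used=1 → run C
t=4: queue=[E,B,A,D,G,C] q_used=0 → run E
t=5: queue=[E,B,A,D,G,C] q_used=1 → run E
t=6: queue=[B,A,D,G,C,E,H] q_used=0 → run B
t=7: queue=[B,A,D,G,C,E,H] q_used=1 → run B
t=8: queue=[A,D,G,C,E,H] q_used=0 → run A
t=9: queue=[A,D,G,C,E,H] q_used=1 → run A
t=10: queue=[D,G,C,E,H,A] q_used=0 → run D
t=11: queue=[D,G,C,E,H,A] q_used=1 → run D
t=12: queue=[G,C,E,H,A,D] q_used=0 → run G
t=13: queue=[G,C,E,H,A,D] q_used=1 → run G
t=14: queue=[C,E,H,A,D,G] q_used=0 → run C
t=15: queue=[C,E,H,A,D,G] q_used=1 → run C
t=16: queue=[E,H,A,D,G] q_used=0 → run E
t=17: queue=[E,H,A,D,G] q_used=1 → run E
t=18: queue=[H,A,D,G] q_used=0 → run H
t=19: queue=[H,A,D,G] q_used=1 → run H
t=20: queue=[A,D,G,H] q_used=0 → run A
t=21: queue=[A,D,G,H] q_used=1 → run A
t=22: queue=[D,G,H,A] q_used=0 → run D
t=23: queue=[D,G,H,A] q_used=1 → run D
t=24: queue=[G,H,A,D] q_used=0 → run G
t=25: queue=[G,H,A,D] q_used=1 → run G
t=26: queue=[H,A,D,G] q_used=0 → run H
t=27: queue=[A,D,G] q_used=0 → run A
t=28: queue=[A,D,G] q_used=1 → run A
t=29: queue=[D,G] q_used=0 → run D
t=30: queue=[D,G] q_used=1 → run D
t=31: queue=[G,D] q_used=0 → run G
t=32: queue=[D] q_used=0 → run D
t=33: queue=[D] q_used=1 → run D
t=34: (idle)
t=35: (idle)
t=36: (idle)
t=37: (idle)
t=38: (idle)
t=39: (idle)

context switches = 18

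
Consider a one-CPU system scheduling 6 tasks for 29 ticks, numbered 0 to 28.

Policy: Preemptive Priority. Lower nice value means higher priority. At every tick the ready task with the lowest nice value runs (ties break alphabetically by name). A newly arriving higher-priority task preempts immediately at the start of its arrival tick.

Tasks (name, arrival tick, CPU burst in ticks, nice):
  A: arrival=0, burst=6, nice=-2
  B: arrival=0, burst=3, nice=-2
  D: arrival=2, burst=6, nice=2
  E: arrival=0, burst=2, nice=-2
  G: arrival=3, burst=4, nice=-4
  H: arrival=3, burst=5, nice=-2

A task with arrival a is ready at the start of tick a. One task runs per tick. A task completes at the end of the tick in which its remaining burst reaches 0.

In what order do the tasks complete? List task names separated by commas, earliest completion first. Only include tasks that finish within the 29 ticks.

t=0: ready={A,B,E} → run A
t=1: ready={A,B,E} → run A
t=2: ready={A,B,D,E} → run A
t=3: ready={A,B,D,E,G,H} → run G
t=4: ready={A,B,D,E,G,H} → run G
t=5: ready={A,B,D,E,G,H} → run G
t=6: ready={A,B,D,E,G,H} → run G
t=7: ready={A,B,D,E,H} → run A
t=8: ready={A,B,D,E,H} → run A
t=9: ready={A,B,D,E,H} → run A
t=10: ready={B,D,E,H} → run B
t=11: ready={B,D,E,H} → run B
t=12: ready={B,D,E,H} → run B
t=13: ready={D,E,H} → run E
t=14: ready={D,E,H} → run E
t=15: ready={D,H} → run H
t=16: ready={D,H} → run H
t=17: ready={D,H} → run H
t=18: ready={D,H} → run H
t=19: ready={D,H} → run H
t=20: ready={D} → run D
t=21: ready={D} → run D
t=22: ready={D} → run D
t=23: ready={D} → run D
t=24: ready={D} → run D
t=25: ready={D} → run D
t=26: (idle)
t=27: (idle)
t=28: (idle)

completion order = G, A, B, E, H, D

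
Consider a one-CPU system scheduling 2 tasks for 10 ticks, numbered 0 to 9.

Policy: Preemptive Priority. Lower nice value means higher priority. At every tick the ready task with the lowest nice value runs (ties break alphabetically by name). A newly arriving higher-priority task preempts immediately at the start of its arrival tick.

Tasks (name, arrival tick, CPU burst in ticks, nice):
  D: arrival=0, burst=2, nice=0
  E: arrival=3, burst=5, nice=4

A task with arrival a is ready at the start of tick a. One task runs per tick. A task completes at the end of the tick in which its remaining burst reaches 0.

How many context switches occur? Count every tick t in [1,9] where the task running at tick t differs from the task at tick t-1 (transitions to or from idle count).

t=0: ready={D} → run D
t=1: ready={D} → run D
t=2: (idle)
t=3: ready={E} → run E
t=4: ready={E} → run E
t=5: ready={E} → run E
t=6: ready={E} → run E
t=7: ready={E} → run E
t=8: (idle)
t=9: (idle)

context switches = 3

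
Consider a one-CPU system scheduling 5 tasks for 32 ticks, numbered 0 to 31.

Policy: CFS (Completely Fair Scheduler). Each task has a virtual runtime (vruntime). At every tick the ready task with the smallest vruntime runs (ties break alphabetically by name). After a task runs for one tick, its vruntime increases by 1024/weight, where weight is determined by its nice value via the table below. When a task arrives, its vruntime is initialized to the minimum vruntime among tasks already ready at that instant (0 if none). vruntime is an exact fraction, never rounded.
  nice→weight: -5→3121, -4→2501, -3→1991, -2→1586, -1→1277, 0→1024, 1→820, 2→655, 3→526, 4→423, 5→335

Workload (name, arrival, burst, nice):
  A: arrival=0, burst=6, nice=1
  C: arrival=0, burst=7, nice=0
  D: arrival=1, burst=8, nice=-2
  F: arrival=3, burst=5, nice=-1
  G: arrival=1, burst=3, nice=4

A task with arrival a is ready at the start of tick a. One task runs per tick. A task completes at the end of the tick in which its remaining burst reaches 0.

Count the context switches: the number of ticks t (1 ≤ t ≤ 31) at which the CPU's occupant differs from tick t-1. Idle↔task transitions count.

t=0: vr[A=0 C=0] → run A
t=1: vr[A=256/205 C=0 D=0 G=0] → run C
t=2: vr[A=256/205 C=1 D=0 G=0] → run D
t=3: vr[A=256/205 C=1 D=512/793 F=0 G=0] → run F
t=4: vr[A=256/205 C=1 D=512/793 F=1024/1277 G=0] → run G
t=5: vr[A=256/205 C=1 D=512/793 F=1024/1277 G=1024/423] → run D
t=6: vr[A=256/205 C=1 D=1024/793 F=1024/1277 G=1024/423] → run F
t=7: vr[A=256/205 C=1 D=1024/793 F=2048/1277 G=1024/423] → run C
t=8: vr[A=256/205 C=2 D=1024/793 F=2048/1277 G=1024/423] → run A
t=9: vr[A=512/205 C=2 D=1024/793 F=2048/1277 G=1024/423] → run D
t=10: vr[A=512/205 C=2 D=1536/793 F=2048/1277 G=1024/423] → run F
t=11: vr[A=512/205 C=2 D=1536/793 F=3072/1277 G=1024/423] → run D
t=12: vr[A=512/205 C=2 D=2048/793 F=3072/1277 G=1024/423] → run C
t=13: vr[A=512/205 C=3 D=2048/793 F=3072/1277 G=1024/423] → run F
t=14: vr[A=512/205 C=3 D=2048/793 F=4096/1277 G=1024/423] → run G
t=15: vr[A=512/205 C=3 D=2048/793 F=4096/1277 G=2048/423] → run A
t=16: vr[A=768/205 C=3 D=2048/793 F=4096/1277 G=2048/423] → run D
t=17: vr[A=768/205 C=3 D=2560/793 F=4096/1277 G=2048/423] → run C
t=18: vr[A=768/205 C=4 D=2560/793 F=4096/1277 G=2048/423] → run F
t=19: vr[A=768/205 C=4 D=2560/793 G=2048/423] → run D
t=20: vr[A=768/205 C=4 D=3072/793 G=2048/423] → run A
t=21: vr[A=1024/205 C=4 D=3072/793 G=2048/423] → run D
t=22: vr[A=1024/205 C=4 D=3584/793 G=2048/423] → run C
t=23: vr[A=1024/205 C=5 D=3584/793 G=2048/423] → run D
t=24: vr[A=1024/205 C=5 G=2048/423] → run G
t=25: vr[A=1024/205 C=5] → run A
t=26: vr[A=256/41 C=5] → run C
t=27: vr[A=256/41 C=6] → run C
t=28: vr[A=256/41] → run A
t=29: (idle)
t=30: (idle)
t=31: (idle)

context switches = 28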